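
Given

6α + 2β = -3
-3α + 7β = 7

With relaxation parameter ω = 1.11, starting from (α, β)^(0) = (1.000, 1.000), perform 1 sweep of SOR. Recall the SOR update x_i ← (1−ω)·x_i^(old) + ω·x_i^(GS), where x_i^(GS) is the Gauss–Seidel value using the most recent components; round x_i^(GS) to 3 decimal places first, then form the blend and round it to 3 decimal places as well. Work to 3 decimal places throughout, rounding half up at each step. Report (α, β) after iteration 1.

(-1.035, 0.507)

Iteration 1:
  α: GS value = (-3 - (2)·1.000) / (6) = -0.833;  α ← (1−ω)·1.000 + ω·-0.833 = -1.035
  β: GS value = (7 - (-3)·-1.035) / (7) = 0.556;  β ← (1−ω)·1.000 + ω·0.556 = 0.507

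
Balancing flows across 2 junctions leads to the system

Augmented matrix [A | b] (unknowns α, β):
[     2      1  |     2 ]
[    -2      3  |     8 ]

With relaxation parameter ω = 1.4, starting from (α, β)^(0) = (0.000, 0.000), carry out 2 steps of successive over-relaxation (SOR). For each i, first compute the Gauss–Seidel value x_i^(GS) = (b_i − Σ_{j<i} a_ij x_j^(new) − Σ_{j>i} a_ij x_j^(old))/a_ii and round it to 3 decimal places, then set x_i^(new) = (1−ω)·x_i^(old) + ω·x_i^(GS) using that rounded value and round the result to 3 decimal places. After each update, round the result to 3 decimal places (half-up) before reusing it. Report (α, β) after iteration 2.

(-2.688, -0.791)

Iteration 1:
  α: GS value = (2 - (1)·0.000) / (2) = 1.000;  α ← (1−ω)·0.000 + ω·1.000 = 1.400
  β: GS value = (8 - (-2)·1.400) / (3) = 3.600;  β ← (1−ω)·0.000 + ω·3.600 = 5.040
Iteration 2:
  α: GS value = (2 - (1)·5.040) / (2) = -1.520;  α ← (1−ω)·1.400 + ω·-1.520 = -2.688
  β: GS value = (8 - (-2)·-2.688) / (3) = 0.875;  β ← (1−ω)·5.040 + ω·0.875 = -0.791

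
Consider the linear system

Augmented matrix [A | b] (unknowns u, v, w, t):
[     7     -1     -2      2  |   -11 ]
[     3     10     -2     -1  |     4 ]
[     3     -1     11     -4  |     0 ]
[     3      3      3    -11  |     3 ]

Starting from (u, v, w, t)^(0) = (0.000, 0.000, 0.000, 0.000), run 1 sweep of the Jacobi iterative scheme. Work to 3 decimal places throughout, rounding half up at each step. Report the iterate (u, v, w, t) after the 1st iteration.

(-1.571, 0.400, 0.000, -0.273)

Iteration 1:
  u = (-11 - (-1)·0.000 - (-2)·0.000 - (2)·0.000) / (7) = -1.571
  v = (4 - (3)·0.000 - (-2)·0.000 - (-1)·0.000) / (10) = 0.400
  w = (0 - (3)·0.000 - (-1)·0.000 - (-4)·0.000) / (11) = 0.000
  t = (3 - (3)·0.000 - (3)·0.000 - (3)·0.000) / (-11) = -0.273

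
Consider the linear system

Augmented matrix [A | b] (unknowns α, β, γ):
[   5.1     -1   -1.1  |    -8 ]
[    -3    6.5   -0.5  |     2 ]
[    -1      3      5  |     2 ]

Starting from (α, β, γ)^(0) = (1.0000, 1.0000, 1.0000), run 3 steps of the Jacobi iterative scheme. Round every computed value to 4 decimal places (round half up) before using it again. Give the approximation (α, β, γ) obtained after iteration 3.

(-1.6861, -0.3658, 0.2552)

Iteration 1:
  α = (-8 - (-1)·1.0000 - (-1.1)·1.0000) / (5.1) = -1.1569
  β = (2 - (-3)·1.0000 - (-0.5)·1.0000) / (6.5) = 0.8462
  γ = (2 - (-1)·1.0000 - (3)·1.0000) / (5) = 0.0000
Iteration 2:
  α = (-8 - (-1)·0.8462 - (-1.1)·0.0000) / (5.1) = -1.4027
  β = (2 - (-3)·-1.1569 - (-0.5)·0.0000) / (6.5) = -0.2263
  γ = (2 - (-1)·-1.1569 - (3)·0.8462) / (5) = -0.3391
Iteration 3:
  α = (-8 - (-1)·-0.2263 - (-1.1)·-0.3391) / (5.1) = -1.6861
  β = (2 - (-3)·-1.4027 - (-0.5)·-0.3391) / (6.5) = -0.3658
  γ = (2 - (-1)·-1.4027 - (3)·-0.2263) / (5) = 0.2552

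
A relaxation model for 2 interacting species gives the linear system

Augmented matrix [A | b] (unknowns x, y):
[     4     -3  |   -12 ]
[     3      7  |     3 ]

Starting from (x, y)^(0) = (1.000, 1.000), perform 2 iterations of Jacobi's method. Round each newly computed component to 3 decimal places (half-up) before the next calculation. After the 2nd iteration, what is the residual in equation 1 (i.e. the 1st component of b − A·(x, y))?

4.179

Iteration 1:
  x = (-12 - (-3)·1.000) / (4) = -2.250
  y = (3 - (3)·1.000) / (7) = 0.000
Iteration 2:
  x = (-12 - (-3)·0.000) / (4) = -3.000
  y = (3 - (3)·-2.250) / (7) = 1.393
Residual b − A·x = (4.179, 2.249)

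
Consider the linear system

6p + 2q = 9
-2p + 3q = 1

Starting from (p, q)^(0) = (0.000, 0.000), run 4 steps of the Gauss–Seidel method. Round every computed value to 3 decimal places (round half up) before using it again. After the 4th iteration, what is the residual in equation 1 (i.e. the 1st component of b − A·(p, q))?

0.032

Iteration 1:
  p = (9 - (2)·0.000) / (6) = 1.500
  q = (1 - (-2)·1.500) / (3) = 1.333
Iteration 2:
  p = (9 - (2)·1.333) / (6) = 1.056
  q = (1 - (-2)·1.056) / (3) = 1.037
Iteration 3:
  p = (9 - (2)·1.037) / (6) = 1.154
  q = (1 - (-2)·1.154) / (3) = 1.103
Iteration 4:
  p = (9 - (2)·1.103) / (6) = 1.132
  q = (1 - (-2)·1.132) / (3) = 1.088
Residual b − A·x = (0.032, 0.000)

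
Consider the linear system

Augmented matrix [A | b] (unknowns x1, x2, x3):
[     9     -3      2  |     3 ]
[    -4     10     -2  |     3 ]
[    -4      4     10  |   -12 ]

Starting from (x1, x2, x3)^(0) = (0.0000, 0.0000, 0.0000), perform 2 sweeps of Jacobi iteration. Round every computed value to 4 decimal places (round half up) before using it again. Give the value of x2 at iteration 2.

Iteration 1:
  x1 = (3 - (-3)·0.0000 - (2)·0.0000) / (9) = 0.3333
  x2 = (3 - (-4)·0.0000 - (-2)·0.0000) / (10) = 0.3000
  x3 = (-12 - (-4)·0.0000 - (4)·0.0000) / (10) = -1.2000
Iteration 2:
  x1 = (3 - (-3)·0.3000 - (2)·-1.2000) / (9) = 0.7000
  x2 = (3 - (-4)·0.3333 - (-2)·-1.2000) / (10) = 0.1933
  x3 = (-12 - (-4)·0.3333 - (4)·0.3000) / (10) = -1.1867

0.1933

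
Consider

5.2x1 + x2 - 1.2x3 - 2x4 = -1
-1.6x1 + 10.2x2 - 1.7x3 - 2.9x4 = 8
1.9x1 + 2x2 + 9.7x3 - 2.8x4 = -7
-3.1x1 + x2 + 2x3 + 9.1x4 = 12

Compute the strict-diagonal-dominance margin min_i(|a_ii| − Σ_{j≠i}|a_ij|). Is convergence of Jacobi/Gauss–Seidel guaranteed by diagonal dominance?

1

row 1: |5.2| − (1+1.2+2) = 1
row 2: |10.2| − (1.6+1.7+2.9) = 4
row 3: |9.7| − (1.9+2+2.8) = 3
row 4: |9.1| − (3.1+1+2) = 3
minimum over rows = 1 → strictly diagonally dominant (convergence guaranteed)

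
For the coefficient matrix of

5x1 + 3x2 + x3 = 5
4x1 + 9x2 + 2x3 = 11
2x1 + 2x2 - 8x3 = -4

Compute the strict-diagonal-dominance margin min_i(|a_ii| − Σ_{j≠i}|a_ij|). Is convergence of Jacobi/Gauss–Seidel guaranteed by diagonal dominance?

1

row 1: |5| − (3+1) = 1
row 2: |9| − (4+2) = 3
row 3: |-8| − (2+2) = 4
minimum over rows = 1 → strictly diagonally dominant (convergence guaranteed)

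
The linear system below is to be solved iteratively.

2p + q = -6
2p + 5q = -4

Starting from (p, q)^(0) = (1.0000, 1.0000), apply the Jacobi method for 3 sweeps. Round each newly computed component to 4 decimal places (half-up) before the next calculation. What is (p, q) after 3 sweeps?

(-3.3000, 0.1600)

Iteration 1:
  p = (-6 - (1)·1.0000) / (2) = -3.5000
  q = (-4 - (2)·1.0000) / (5) = -1.2000
Iteration 2:
  p = (-6 - (1)·-1.2000) / (2) = -2.4000
  q = (-4 - (2)·-3.5000) / (5) = 0.6000
Iteration 3:
  p = (-6 - (1)·0.6000) / (2) = -3.3000
  q = (-4 - (2)·-2.4000) / (5) = 0.1600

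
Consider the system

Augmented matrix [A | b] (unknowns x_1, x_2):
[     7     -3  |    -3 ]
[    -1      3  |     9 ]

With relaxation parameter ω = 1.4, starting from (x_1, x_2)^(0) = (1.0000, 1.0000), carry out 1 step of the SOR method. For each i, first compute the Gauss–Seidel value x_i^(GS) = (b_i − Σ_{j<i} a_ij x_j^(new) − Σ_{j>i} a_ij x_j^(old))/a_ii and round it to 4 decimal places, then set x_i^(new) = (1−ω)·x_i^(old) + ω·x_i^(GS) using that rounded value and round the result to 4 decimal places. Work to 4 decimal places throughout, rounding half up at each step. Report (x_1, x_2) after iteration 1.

Iteration 1:
  x_1: GS value = (-3 - (-3)·1.0000) / (7) = 0.0000;  x_1 ← (1−ω)·1.0000 + ω·0.0000 = -0.4000
  x_2: GS value = (9 - (-1)·-0.4000) / (3) = 2.8667;  x_2 ← (1−ω)·1.0000 + ω·2.8667 = 3.6134

(-0.4000, 3.6134)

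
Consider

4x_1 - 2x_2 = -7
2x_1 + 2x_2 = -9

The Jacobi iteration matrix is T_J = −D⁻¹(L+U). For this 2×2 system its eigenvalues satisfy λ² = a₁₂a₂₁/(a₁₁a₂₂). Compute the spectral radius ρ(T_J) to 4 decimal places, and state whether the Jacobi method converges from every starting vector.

0.7071

a₁₂a₂₁/(a₁₁a₂₂) = (-2)·(2) / ((4)·(2)) = -0.500000
ρ = √|-0.500000| = √0.500000 = 0.7071
ρ < 1, so Jacobi converges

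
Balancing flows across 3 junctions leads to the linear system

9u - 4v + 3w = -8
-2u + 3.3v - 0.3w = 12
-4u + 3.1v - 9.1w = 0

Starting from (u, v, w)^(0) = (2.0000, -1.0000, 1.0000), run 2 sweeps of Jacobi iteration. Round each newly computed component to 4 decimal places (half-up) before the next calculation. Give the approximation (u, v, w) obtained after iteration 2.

(1.7130, 2.5154, 2.4153)

Iteration 1:
  u = (-8 - (-4)·-1.0000 - (3)·1.0000) / (9) = -1.6667
  v = (12 - (-2)·2.0000 - (-0.3)·1.0000) / (3.3) = 4.9394
  w = (0 - (-4)·2.0000 - (3.1)·-1.0000) / (-9.1) = -1.2198
Iteration 2:
  u = (-8 - (-4)·4.9394 - (3)·-1.2198) / (9) = 1.7130
  v = (12 - (-2)·-1.6667 - (-0.3)·-1.2198) / (3.3) = 2.5154
  w = (0 - (-4)·-1.6667 - (3.1)·4.9394) / (-9.1) = 2.4153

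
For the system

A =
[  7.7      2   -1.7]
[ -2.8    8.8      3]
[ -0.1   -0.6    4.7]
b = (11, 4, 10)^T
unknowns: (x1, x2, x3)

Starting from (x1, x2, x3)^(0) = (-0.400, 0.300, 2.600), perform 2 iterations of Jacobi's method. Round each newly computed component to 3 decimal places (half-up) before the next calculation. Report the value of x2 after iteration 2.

0.332

Iteration 1:
  x1 = (11 - (2)·0.300 - (-1.7)·2.600) / (7.7) = 1.925
  x2 = (4 - (-2.8)·-0.400 - (3)·2.600) / (8.8) = -0.559
  x3 = (10 - (-0.1)·-0.400 - (-0.6)·0.300) / (4.7) = 2.157
Iteration 2:
  x1 = (11 - (2)·-0.559 - (-1.7)·2.157) / (7.7) = 2.050
  x2 = (4 - (-2.8)·1.925 - (3)·2.157) / (8.8) = 0.332
  x3 = (10 - (-0.1)·1.925 - (-0.6)·-0.559) / (4.7) = 2.097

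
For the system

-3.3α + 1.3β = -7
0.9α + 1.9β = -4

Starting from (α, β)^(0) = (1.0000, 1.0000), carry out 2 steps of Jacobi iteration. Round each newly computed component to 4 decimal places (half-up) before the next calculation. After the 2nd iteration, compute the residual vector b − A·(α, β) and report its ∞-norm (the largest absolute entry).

Iteration 1:
  α = (-7 - (1.3)·1.0000) / (-3.3) = 2.5152
  β = (-4 - (0.9)·1.0000) / (1.9) = -2.5789
Iteration 2:
  α = (-7 - (1.3)·-2.5789) / (-3.3) = 1.1053
  β = (-4 - (0.9)·2.5152) / (1.9) = -3.2967
Residual b − A·x = (0.9332, 1.2690); ∞-norm = 1.2690

1.2690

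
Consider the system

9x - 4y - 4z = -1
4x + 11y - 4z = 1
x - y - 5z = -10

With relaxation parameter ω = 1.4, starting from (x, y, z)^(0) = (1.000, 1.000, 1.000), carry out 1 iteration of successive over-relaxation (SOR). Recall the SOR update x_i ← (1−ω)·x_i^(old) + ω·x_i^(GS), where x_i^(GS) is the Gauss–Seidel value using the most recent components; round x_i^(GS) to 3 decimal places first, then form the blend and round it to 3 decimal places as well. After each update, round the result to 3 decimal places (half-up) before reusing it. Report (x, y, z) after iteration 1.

Iteration 1:
  x: GS value = (-1 - (-4)·1.000 - (-4)·1.000) / (9) = 0.778;  x ← (1−ω)·1.000 + ω·0.778 = 0.689
  y: GS value = (1 - (4)·0.689 - (-4)·1.000) / (11) = 0.204;  y ← (1−ω)·1.000 + ω·0.204 = -0.114
  z: GS value = (-10 - (1)·0.689 - (-1)·-0.114) / (-5) = 2.161;  z ← (1−ω)·1.000 + ω·2.161 = 2.625

(0.689, -0.114, 2.625)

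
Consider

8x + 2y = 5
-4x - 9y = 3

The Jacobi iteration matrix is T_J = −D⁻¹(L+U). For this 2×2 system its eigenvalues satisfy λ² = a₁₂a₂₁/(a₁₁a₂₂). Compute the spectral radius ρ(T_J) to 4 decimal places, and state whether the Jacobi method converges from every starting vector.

a₁₂a₂₁/(a₁₁a₂₂) = (2)·(-4) / ((8)·(-9)) = 0.111111
ρ = √|0.111111| = √0.111111 = 0.3333
ρ < 1, so Jacobi converges

0.3333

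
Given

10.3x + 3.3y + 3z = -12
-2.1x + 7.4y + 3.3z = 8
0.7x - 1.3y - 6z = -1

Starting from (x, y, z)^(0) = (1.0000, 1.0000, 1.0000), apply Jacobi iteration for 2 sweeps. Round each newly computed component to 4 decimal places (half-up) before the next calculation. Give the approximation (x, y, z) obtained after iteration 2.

(-1.4789, 0.5471, -0.2397)

Iteration 1:
  x = (-12 - (3.3)·1.0000 - (3)·1.0000) / (10.3) = -1.7767
  y = (8 - (-2.1)·1.0000 - (3.3)·1.0000) / (7.4) = 0.9189
  z = (-1 - (0.7)·1.0000 - (-1.3)·1.0000) / (-6) = 0.0667
Iteration 2:
  x = (-12 - (3.3)·0.9189 - (3)·0.0667) / (10.3) = -1.4789
  y = (8 - (-2.1)·-1.7767 - (3.3)·0.0667) / (7.4) = 0.5471
  z = (-1 - (0.7)·-1.7767 - (-1.3)·0.9189) / (-6) = -0.2397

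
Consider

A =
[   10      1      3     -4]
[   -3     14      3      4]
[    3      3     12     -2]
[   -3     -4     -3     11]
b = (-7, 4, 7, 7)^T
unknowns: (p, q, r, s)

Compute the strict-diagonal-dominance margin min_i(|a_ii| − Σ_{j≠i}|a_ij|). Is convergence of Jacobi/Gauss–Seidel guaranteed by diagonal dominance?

row 1: |10| − (1+3+4) = 2
row 2: |14| − (3+3+4) = 4
row 3: |12| − (3+3+2) = 4
row 4: |11| − (3+4+3) = 1
minimum over rows = 1 → strictly diagonally dominant (convergence guaranteed)

1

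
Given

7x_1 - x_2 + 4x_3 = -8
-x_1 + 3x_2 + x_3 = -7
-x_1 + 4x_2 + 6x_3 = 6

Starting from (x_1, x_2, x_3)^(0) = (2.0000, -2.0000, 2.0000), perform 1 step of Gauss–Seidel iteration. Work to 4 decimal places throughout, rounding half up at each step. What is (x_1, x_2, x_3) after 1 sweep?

Iteration 1:
  x_1 = (-8 - (-1)·-2.0000 - (4)·2.0000) / (7) = -2.5714
  x_2 = (-7 - (-1)·-2.5714 - (1)·2.0000) / (3) = -3.8571
  x_3 = (6 - (-1)·-2.5714 - (4)·-3.8571) / (6) = 3.1428

(-2.5714, -3.8571, 3.1428)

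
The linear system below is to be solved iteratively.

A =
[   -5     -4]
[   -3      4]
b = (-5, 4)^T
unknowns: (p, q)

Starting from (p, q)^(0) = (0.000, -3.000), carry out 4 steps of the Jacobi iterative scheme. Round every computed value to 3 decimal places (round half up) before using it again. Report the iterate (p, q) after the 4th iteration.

(0.080, -0.380)

Iteration 1:
  p = (-5 - (-4)·-3.000) / (-5) = 3.400
  q = (4 - (-3)·0.000) / (4) = 1.000
Iteration 2:
  p = (-5 - (-4)·1.000) / (-5) = 0.200
  q = (4 - (-3)·3.400) / (4) = 3.550
Iteration 3:
  p = (-5 - (-4)·3.550) / (-5) = -1.840
  q = (4 - (-3)·0.200) / (4) = 1.150
Iteration 4:
  p = (-5 - (-4)·1.150) / (-5) = 0.080
  q = (4 - (-3)·-1.840) / (4) = -0.380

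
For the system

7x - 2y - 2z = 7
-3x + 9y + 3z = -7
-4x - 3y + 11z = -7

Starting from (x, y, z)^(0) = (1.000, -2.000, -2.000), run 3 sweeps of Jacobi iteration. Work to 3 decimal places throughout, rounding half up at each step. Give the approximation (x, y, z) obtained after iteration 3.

(0.663, -0.292, -0.485)

Iteration 1:
  x = (7 - (-2)·-2.000 - (-2)·-2.000) / (7) = -0.143
  y = (-7 - (-3)·1.000 - (3)·-2.000) / (9) = 0.222
  z = (-7 - (-4)·1.000 - (-3)·-2.000) / (11) = -0.818
Iteration 2:
  x = (7 - (-2)·0.222 - (-2)·-0.818) / (7) = 0.830
  y = (-7 - (-3)·-0.143 - (3)·-0.818) / (9) = -0.553
  z = (-7 - (-4)·-0.143 - (-3)·0.222) / (11) = -0.628
Iteration 3:
  x = (7 - (-2)·-0.553 - (-2)·-0.628) / (7) = 0.663
  y = (-7 - (-3)·0.830 - (3)·-0.628) / (9) = -0.292
  z = (-7 - (-4)·0.830 - (-3)·-0.553) / (11) = -0.485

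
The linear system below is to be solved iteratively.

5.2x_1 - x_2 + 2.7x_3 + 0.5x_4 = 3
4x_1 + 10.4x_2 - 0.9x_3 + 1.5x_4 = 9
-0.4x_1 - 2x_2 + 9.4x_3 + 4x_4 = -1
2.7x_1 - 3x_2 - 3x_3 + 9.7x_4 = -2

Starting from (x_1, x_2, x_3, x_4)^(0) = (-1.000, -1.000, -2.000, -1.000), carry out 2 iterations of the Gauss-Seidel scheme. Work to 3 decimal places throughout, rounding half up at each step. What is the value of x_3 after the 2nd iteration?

0.258

Iteration 1:
  x_1 = (3 - (-1)·-1.000 - (2.7)·-2.000 - (0.5)·-1.000) / (5.2) = 1.519
  x_2 = (9 - (4)·1.519 - (-0.9)·-2.000 - (1.5)·-1.000) / (10.4) = 0.252
  x_3 = (-1 - (-0.4)·1.519 - (-2)·0.252 - (4)·-1.000) / (9.4) = 0.437
  x_4 = (-2 - (2.7)·1.519 - (-3)·0.252 - (-3)·0.437) / (9.7) = -0.416
Iteration 2:
  x_1 = (3 - (-1)·0.252 - (2.7)·0.437 - (0.5)·-0.416) / (5.2) = 0.438
  x_2 = (9 - (4)·0.438 - (-0.9)·0.437 - (1.5)·-0.416) / (10.4) = 0.795
  x_3 = (-1 - (-0.4)·0.438 - (-2)·0.795 - (4)·-0.416) / (9.4) = 0.258
  x_4 = (-2 - (2.7)·0.438 - (-3)·0.795 - (-3)·0.258) / (9.7) = -0.002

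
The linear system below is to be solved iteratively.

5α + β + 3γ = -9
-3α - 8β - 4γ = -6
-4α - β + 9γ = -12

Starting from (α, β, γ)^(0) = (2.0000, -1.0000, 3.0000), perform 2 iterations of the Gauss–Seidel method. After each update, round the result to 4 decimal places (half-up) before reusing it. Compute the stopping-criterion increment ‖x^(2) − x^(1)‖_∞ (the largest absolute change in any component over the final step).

Iteration 1:
  α = (-9 - (1)·-1.0000 - (3)·3.0000) / (5) = -3.4000
  β = (-6 - (-3)·-3.4000 - (-4)·3.0000) / (-8) = 0.5250
  γ = (-12 - (-4)·-3.4000 - (-1)·0.5250) / (9) = -2.7861
Iteration 2:
  α = (-9 - (1)·0.5250 - (3)·-2.7861) / (5) = -0.2333
  β = (-6 - (-3)·-0.2333 - (-4)·-2.7861) / (-8) = 2.2305
  γ = (-12 - (-4)·-0.2333 - (-1)·2.2305) / (9) = -1.1892
Change: (3.1667, 1.7055, 1.5969) → max |·| = 3.1667

3.1667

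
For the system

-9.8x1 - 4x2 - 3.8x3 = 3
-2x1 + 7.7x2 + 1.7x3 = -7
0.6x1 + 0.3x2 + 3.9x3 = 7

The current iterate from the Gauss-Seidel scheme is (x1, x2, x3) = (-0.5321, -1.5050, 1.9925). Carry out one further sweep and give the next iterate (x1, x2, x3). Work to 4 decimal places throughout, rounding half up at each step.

(-0.4644, -1.4696, 1.9794)

One sweep:
  x1 = (3 - (-4)·-1.5050 - (-3.8)·1.9925) / (-9.8) = -0.4644
  x2 = (-7 - (-2)·-0.4644 - (1.7)·1.9925) / (7.7) = -1.4696
  x3 = (7 - (0.6)·-0.4644 - (0.3)·-1.4696) / (3.9) = 1.9794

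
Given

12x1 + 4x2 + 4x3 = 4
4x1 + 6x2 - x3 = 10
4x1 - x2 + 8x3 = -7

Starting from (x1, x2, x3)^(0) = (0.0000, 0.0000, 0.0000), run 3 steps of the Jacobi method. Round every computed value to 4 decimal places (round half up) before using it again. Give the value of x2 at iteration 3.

Iteration 1:
  x1 = (4 - (4)·0.0000 - (4)·0.0000) / (12) = 0.3333
  x2 = (10 - (4)·0.0000 - (-1)·0.0000) / (6) = 1.6667
  x3 = (-7 - (4)·0.0000 - (-1)·0.0000) / (8) = -0.8750
Iteration 2:
  x1 = (4 - (4)·1.6667 - (4)·-0.8750) / (12) = 0.0694
  x2 = (10 - (4)·0.3333 - (-1)·-0.8750) / (6) = 1.2986
  x3 = (-7 - (4)·0.3333 - (-1)·1.6667) / (8) = -0.8333
Iteration 3:
  x1 = (4 - (4)·1.2986 - (4)·-0.8333) / (12) = 0.1782
  x2 = (10 - (4)·0.0694 - (-1)·-0.8333) / (6) = 1.4815
  x3 = (-7 - (4)·0.0694 - (-1)·1.2986) / (8) = -0.7474

1.4815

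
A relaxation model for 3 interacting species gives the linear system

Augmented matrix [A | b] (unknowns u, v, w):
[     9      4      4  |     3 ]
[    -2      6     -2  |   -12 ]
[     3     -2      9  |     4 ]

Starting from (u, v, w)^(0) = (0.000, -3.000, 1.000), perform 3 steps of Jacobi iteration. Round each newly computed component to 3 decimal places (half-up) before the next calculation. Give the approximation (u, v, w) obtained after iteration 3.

(1.222, -1.720, -0.317)

Iteration 1:
  u = (3 - (4)·-3.000 - (4)·1.000) / (9) = 1.222
  v = (-12 - (-2)·0.000 - (-2)·1.000) / (6) = -1.667
  w = (4 - (3)·0.000 - (-2)·-3.000) / (9) = -0.222
Iteration 2:
  u = (3 - (4)·-1.667 - (4)·-0.222) / (9) = 1.173
  v = (-12 - (-2)·1.222 - (-2)·-0.222) / (6) = -1.667
  w = (4 - (3)·1.222 - (-2)·-1.667) / (9) = -0.333
Iteration 3:
  u = (3 - (4)·-1.667 - (4)·-0.333) / (9) = 1.222
  v = (-12 - (-2)·1.173 - (-2)·-0.333) / (6) = -1.720
  w = (4 - (3)·1.173 - (-2)·-1.667) / (9) = -0.317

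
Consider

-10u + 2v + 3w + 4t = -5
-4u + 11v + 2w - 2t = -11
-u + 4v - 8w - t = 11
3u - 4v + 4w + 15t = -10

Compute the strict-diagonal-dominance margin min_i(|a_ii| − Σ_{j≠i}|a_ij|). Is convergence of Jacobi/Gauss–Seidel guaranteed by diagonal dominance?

row 1: |-10| − (2+3+4) = 1
row 2: |11| − (4+2+2) = 3
row 3: |-8| − (1+4+1) = 2
row 4: |15| − (3+4+4) = 4
minimum over rows = 1 → strictly diagonally dominant (convergence guaranteed)

1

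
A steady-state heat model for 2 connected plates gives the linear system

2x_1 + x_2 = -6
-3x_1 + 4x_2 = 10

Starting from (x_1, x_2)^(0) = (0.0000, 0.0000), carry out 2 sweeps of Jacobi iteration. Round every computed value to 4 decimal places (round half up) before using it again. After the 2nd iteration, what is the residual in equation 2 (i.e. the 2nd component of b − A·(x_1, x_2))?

-3.7500

Iteration 1:
  x_1 = (-6 - (1)·0.0000) / (2) = -3.0000
  x_2 = (10 - (-3)·0.0000) / (4) = 2.5000
Iteration 2:
  x_1 = (-6 - (1)·2.5000) / (2) = -4.2500
  x_2 = (10 - (-3)·-3.0000) / (4) = 0.2500
Residual b − A·x = (2.2500, -3.7500)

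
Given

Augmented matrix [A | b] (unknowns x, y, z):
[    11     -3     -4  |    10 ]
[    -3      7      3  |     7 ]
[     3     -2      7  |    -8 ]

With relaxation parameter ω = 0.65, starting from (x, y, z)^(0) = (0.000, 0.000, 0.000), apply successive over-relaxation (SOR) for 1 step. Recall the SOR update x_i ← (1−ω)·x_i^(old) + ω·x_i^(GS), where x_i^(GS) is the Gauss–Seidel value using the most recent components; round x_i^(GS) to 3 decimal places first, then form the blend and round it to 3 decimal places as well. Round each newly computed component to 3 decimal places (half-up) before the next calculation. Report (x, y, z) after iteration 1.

(0.591, 0.814, -0.757)

Iteration 1:
  x: GS value = (10 - (-3)·0.000 - (-4)·0.000) / (11) = 0.909;  x ← (1−ω)·0.000 + ω·0.909 = 0.591
  y: GS value = (7 - (-3)·0.591 - (3)·0.000) / (7) = 1.253;  y ← (1−ω)·0.000 + ω·1.253 = 0.814
  z: GS value = (-8 - (3)·0.591 - (-2)·0.814) / (7) = -1.164;  z ← (1−ω)·0.000 + ω·-1.164 = -0.757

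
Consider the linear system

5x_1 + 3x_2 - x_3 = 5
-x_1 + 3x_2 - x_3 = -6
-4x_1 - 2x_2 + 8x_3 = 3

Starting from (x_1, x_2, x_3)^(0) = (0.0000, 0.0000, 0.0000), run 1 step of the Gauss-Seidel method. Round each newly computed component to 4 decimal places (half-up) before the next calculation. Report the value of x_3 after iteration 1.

Iteration 1:
  x_1 = (5 - (3)·0.0000 - (-1)·0.0000) / (5) = 1.0000
  x_2 = (-6 - (-1)·1.0000 - (-1)·0.0000) / (3) = -1.6667
  x_3 = (3 - (-4)·1.0000 - (-2)·-1.6667) / (8) = 0.4583

0.4583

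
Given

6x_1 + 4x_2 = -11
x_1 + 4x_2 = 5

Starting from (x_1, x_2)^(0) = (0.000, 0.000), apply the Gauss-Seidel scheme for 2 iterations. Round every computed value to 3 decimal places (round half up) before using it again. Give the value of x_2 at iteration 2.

Iteration 1:
  x_1 = (-11 - (4)·0.000) / (6) = -1.833
  x_2 = (5 - (1)·-1.833) / (4) = 1.708
Iteration 2:
  x_1 = (-11 - (4)·1.708) / (6) = -2.972
  x_2 = (5 - (1)·-2.972) / (4) = 1.993

1.993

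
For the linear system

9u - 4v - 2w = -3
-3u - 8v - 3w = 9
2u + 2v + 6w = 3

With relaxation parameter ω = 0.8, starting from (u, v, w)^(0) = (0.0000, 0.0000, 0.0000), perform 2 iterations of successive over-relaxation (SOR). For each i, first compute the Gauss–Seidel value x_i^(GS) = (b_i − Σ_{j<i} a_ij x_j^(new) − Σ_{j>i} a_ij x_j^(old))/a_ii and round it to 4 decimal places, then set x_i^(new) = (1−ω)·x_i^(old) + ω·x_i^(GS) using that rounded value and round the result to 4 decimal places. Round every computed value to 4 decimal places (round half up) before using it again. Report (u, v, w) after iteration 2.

(-0.4889, -1.1242, 0.9681)

Iteration 1:
  u: GS value = (-3 - (-4)·0.0000 - (-2)·0.0000) / (9) = -0.3333;  u ← (1−ω)·0.0000 + ω·-0.3333 = -0.2666
  v: GS value = (9 - (-3)·-0.2666 - (-3)·0.0000) / (-8) = -1.0250;  v ← (1−ω)·0.0000 + ω·-1.0250 = -0.8200
  w: GS value = (3 - (2)·-0.2666 - (2)·-0.8200) / (6) = 0.8622;  w ← (1−ω)·0.0000 + ω·0.8622 = 0.6898
Iteration 2:
  u: GS value = (-3 - (-4)·-0.8200 - (-2)·0.6898) / (9) = -0.5445;  u ← (1−ω)·-0.2666 + ω·-0.5445 = -0.4889
  v: GS value = (9 - (-3)·-0.4889 - (-3)·0.6898) / (-8) = -1.2003;  v ← (1−ω)·-0.8200 + ω·-1.2003 = -1.1242
  w: GS value = (3 - (2)·-0.4889 - (2)·-1.1242) / (6) = 1.0377;  w ← (1−ω)·0.6898 + ω·1.0377 = 0.9681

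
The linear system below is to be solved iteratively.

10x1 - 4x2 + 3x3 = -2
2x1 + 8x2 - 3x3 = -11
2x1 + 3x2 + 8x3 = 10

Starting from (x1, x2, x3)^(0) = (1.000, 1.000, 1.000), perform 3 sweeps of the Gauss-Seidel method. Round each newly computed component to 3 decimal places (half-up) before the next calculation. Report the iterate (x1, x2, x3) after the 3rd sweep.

Iteration 1:
  x1 = (-2 - (-4)·1.000 - (3)·1.000) / (10) = -0.100
  x2 = (-11 - (2)·-0.100 - (-3)·1.000) / (8) = -0.975
  x3 = (10 - (2)·-0.100 - (3)·-0.975) / (8) = 1.641
Iteration 2:
  x1 = (-2 - (-4)·-0.975 - (3)·1.641) / (10) = -1.082
  x2 = (-11 - (2)·-1.082 - (-3)·1.641) / (8) = -0.489
  x3 = (10 - (2)·-1.082 - (3)·-0.489) / (8) = 1.704
Iteration 3:
  x1 = (-2 - (-4)·-0.489 - (3)·1.704) / (10) = -0.907
  x2 = (-11 - (2)·-0.907 - (-3)·1.704) / (8) = -0.509
  x3 = (10 - (2)·-0.907 - (3)·-0.509) / (8) = 1.668

(-0.907, -0.509, 1.668)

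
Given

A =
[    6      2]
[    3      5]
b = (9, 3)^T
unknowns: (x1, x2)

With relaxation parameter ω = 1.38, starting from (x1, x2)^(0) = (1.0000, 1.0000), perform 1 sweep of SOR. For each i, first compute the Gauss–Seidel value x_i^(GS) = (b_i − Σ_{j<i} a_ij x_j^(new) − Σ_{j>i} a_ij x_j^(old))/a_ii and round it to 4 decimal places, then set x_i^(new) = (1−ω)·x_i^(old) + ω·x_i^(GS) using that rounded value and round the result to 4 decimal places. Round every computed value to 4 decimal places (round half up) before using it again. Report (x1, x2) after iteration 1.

Iteration 1:
  x1: GS value = (9 - (2)·1.0000) / (6) = 1.1667;  x1 ← (1−ω)·1.0000 + ω·1.1667 = 1.2300
  x2: GS value = (3 - (3)·1.2300) / (5) = -0.1380;  x2 ← (1−ω)·1.0000 + ω·-0.1380 = -0.5704

(1.2300, -0.5704)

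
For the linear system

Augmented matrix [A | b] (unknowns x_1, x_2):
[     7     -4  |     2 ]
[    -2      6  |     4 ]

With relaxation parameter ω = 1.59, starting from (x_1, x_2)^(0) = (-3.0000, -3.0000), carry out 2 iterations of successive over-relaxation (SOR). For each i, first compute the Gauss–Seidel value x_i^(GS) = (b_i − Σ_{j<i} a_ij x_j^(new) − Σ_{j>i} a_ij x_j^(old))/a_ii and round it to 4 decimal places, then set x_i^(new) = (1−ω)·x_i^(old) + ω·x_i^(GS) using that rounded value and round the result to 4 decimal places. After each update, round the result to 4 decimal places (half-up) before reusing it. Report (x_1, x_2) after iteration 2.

(3.0800, 1.1795)

Iteration 1:
  x_1: GS value = (2 - (-4)·-3.0000) / (7) = -1.4286;  x_1 ← (1−ω)·-3.0000 + ω·-1.4286 = -0.5015
  x_2: GS value = (4 - (-2)·-0.5015) / (6) = 0.4995;  x_2 ← (1−ω)·-3.0000 + ω·0.4995 = 2.5642
Iteration 2:
  x_1: GS value = (2 - (-4)·2.5642) / (7) = 1.7510;  x_1 ← (1−ω)·-0.5015 + ω·1.7510 = 3.0800
  x_2: GS value = (4 - (-2)·3.0800) / (6) = 1.6933;  x_2 ← (1−ω)·2.5642 + ω·1.6933 = 1.1795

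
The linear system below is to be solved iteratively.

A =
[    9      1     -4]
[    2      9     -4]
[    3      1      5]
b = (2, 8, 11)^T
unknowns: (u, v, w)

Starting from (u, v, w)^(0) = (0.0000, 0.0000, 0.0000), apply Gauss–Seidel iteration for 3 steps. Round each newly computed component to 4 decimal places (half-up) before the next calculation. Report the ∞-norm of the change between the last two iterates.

Iteration 1:
  u = (2 - (1)·0.0000 - (-4)·0.0000) / (9) = 0.2222
  v = (8 - (2)·0.2222 - (-4)·0.0000) / (9) = 0.8395
  w = (11 - (3)·0.2222 - (1)·0.8395) / (5) = 1.8988
Iteration 2:
  u = (2 - (1)·0.8395 - (-4)·1.8988) / (9) = 0.9729
  v = (8 - (2)·0.9729 - (-4)·1.8988) / (9) = 1.5166
  w = (11 - (3)·0.9729 - (1)·1.5166) / (5) = 1.3129
Iteration 3:
  u = (2 - (1)·1.5166 - (-4)·1.3129) / (9) = 0.6372
  v = (8 - (2)·0.6372 - (-4)·1.3129) / (9) = 1.3308
  w = (11 - (3)·0.6372 - (1)·1.3308) / (5) = 1.5515
Change: (-0.3357, -0.1858, 0.2386) → max |·| = 0.3357

0.3357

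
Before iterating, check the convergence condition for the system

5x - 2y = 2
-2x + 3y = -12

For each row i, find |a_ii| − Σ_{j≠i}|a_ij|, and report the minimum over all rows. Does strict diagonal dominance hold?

row 1: |5| − (2) = 3
row 2: |3| − (2) = 1
minimum over rows = 1 → strictly diagonally dominant (convergence guaranteed)

1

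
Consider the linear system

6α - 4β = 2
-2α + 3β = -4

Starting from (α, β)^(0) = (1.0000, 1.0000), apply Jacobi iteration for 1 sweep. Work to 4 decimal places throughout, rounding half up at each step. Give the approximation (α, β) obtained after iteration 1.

(1.0000, -0.6667)

Iteration 1:
  α = (2 - (-4)·1.0000) / (6) = 1.0000
  β = (-4 - (-2)·1.0000) / (3) = -0.6667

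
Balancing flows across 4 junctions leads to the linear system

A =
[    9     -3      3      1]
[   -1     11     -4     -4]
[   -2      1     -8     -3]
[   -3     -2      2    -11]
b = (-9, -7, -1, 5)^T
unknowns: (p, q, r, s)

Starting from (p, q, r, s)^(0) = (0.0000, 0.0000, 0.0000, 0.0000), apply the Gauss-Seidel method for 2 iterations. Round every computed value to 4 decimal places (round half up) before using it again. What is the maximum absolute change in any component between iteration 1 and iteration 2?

Iteration 1:
  p = (-9 - (-3)·0.0000 - (3)·0.0000 - (1)·0.0000) / (9) = -1.0000
  q = (-7 - (-1)·-1.0000 - (-4)·0.0000 - (-4)·0.0000) / (11) = -0.7273
  r = (-1 - (-2)·-1.0000 - (1)·-0.7273 - (-3)·0.0000) / (-8) = 0.2841
  s = (5 - (-3)·-1.0000 - (-2)·-0.7273 - (2)·0.2841) / (-11) = 0.0021
Iteration 2:
  p = (-9 - (-3)·-0.7273 - (3)·0.2841 - (1)·0.0021) / (9) = -1.3374
  q = (-7 - (-1)·-1.3374 - (-4)·0.2841 - (-4)·0.0021) / (11) = -0.6539
  r = (-1 - (-2)·-1.3374 - (1)·-0.6539 - (-3)·0.0021) / (-8) = 0.3768
  s = (5 - (-3)·-1.3374 - (-2)·-0.6539 - (2)·0.3768) / (-11) = 0.0976
Change: (-0.3374, 0.0734, 0.0927, 0.0955) → max |·| = 0.3374

0.3374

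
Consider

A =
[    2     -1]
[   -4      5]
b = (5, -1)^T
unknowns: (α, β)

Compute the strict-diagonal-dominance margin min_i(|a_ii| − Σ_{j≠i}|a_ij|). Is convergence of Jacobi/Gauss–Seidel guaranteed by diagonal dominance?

1

row 1: |2| − (1) = 1
row 2: |5| − (4) = 1
minimum over rows = 1 → strictly diagonally dominant (convergence guaranteed)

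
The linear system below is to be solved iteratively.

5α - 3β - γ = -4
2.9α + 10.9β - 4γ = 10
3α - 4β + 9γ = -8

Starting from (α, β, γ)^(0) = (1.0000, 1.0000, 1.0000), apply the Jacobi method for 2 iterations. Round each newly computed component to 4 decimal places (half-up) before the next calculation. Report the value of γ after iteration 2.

Iteration 1:
  α = (-4 - (-3)·1.0000 - (-1)·1.0000) / (5) = 0.0000
  β = (10 - (2.9)·1.0000 - (-4)·1.0000) / (10.9) = 1.0183
  γ = (-8 - (3)·1.0000 - (-4)·1.0000) / (9) = -0.7778
Iteration 2:
  α = (-4 - (-3)·1.0183 - (-1)·-0.7778) / (5) = -0.3446
  β = (10 - (2.9)·0.0000 - (-4)·-0.7778) / (10.9) = 0.6320
  γ = (-8 - (3)·0.0000 - (-4)·1.0183) / (9) = -0.4363

-0.4363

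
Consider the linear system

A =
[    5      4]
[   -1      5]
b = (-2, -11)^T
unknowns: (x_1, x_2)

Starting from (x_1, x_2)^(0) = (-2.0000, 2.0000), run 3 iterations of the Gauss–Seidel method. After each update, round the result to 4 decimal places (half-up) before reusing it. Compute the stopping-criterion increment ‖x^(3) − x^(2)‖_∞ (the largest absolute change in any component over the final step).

0.5888

Iteration 1:
  x_1 = (-2 - (4)·2.0000) / (5) = -2.0000
  x_2 = (-11 - (-1)·-2.0000) / (5) = -2.6000
Iteration 2:
  x_1 = (-2 - (4)·-2.6000) / (5) = 1.6800
  x_2 = (-11 - (-1)·1.6800) / (5) = -1.8640
Iteration 3:
  x_1 = (-2 - (4)·-1.8640) / (5) = 1.0912
  x_2 = (-11 - (-1)·1.0912) / (5) = -1.9818
Change: (-0.5888, -0.1178) → max |·| = 0.5888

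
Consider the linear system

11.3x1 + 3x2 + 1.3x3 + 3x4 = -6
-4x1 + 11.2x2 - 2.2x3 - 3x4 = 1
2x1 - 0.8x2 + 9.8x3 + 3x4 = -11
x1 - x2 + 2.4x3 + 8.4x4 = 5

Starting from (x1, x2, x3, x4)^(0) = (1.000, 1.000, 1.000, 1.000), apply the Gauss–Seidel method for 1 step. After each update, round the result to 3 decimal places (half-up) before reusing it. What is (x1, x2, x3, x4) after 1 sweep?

Iteration 1:
  x1 = (-6 - (3)·1.000 - (1.3)·1.000 - (3)·1.000) / (11.3) = -1.177
  x2 = (1 - (-4)·-1.177 - (-2.2)·1.000 - (-3)·1.000) / (11.2) = 0.133
  x3 = (-11 - (2)·-1.177 - (-0.8)·0.133 - (3)·1.000) / (9.8) = -1.178
  x4 = (5 - (1)·-1.177 - (-1)·0.133 - (2.4)·-1.178) / (8.4) = 1.088

(-1.177, 0.133, -1.178, 1.088)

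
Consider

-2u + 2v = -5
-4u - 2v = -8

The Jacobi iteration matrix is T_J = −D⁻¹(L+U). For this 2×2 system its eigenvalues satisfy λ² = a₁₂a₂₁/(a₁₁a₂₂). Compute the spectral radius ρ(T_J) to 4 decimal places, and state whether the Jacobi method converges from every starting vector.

1.4142

a₁₂a₂₁/(a₁₁a₂₂) = (2)·(-4) / ((-2)·(-2)) = -2.000000
ρ = √|-2.000000| = √2.000000 = 1.4142
ρ > 1, so Jacobi diverges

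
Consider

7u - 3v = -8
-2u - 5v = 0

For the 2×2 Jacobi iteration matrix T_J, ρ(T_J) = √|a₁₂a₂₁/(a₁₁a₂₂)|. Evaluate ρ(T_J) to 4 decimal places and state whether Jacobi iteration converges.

a₁₂a₂₁/(a₁₁a₂₂) = (-3)·(-2) / ((7)·(-5)) = -0.171429
ρ = √|-0.171429| = √0.171429 = 0.4140
ρ < 1, so Jacobi converges

0.4140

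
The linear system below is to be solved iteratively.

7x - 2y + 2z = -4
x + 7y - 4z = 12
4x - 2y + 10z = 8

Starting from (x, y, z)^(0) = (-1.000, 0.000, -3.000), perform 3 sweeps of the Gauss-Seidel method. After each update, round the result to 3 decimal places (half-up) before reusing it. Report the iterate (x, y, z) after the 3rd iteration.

Iteration 1:
  x = (-4 - (-2)·0.000 - (2)·-3.000) / (7) = 0.286
  y = (12 - (1)·0.286 - (-4)·-3.000) / (7) = -0.041
  z = (8 - (4)·0.286 - (-2)·-0.041) / (10) = 0.677
Iteration 2:
  x = (-4 - (-2)·-0.041 - (2)·0.677) / (7) = -0.777
  y = (12 - (1)·-0.777 - (-4)·0.677) / (7) = 2.212
  z = (8 - (4)·-0.777 - (-2)·2.212) / (10) = 1.553
Iteration 3:
  x = (-4 - (-2)·2.212 - (2)·1.553) / (7) = -0.383
  y = (12 - (1)·-0.383 - (-4)·1.553) / (7) = 2.656
  z = (8 - (4)·-0.383 - (-2)·2.656) / (10) = 1.484

(-0.383, 2.656, 1.484)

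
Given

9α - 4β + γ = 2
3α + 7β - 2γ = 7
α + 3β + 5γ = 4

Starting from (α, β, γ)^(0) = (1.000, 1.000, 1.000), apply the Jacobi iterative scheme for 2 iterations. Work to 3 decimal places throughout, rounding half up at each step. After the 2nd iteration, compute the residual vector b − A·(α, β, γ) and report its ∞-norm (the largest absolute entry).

0.554

Iteration 1:
  α = (2 - (-4)·1.000 - (1)·1.000) / (9) = 0.556
  β = (7 - (3)·1.000 - (-2)·1.000) / (7) = 0.857
  γ = (4 - (1)·1.000 - (3)·1.000) / (5) = 0.000
Iteration 2:
  α = (2 - (-4)·0.857 - (1)·0.000) / (9) = 0.603
  β = (7 - (3)·0.556 - (-2)·0.000) / (7) = 0.762
  γ = (4 - (1)·0.556 - (3)·0.857) / (5) = 0.175
Residual b − A·x = (-0.554, 0.207, 0.236); ∞-norm = 0.554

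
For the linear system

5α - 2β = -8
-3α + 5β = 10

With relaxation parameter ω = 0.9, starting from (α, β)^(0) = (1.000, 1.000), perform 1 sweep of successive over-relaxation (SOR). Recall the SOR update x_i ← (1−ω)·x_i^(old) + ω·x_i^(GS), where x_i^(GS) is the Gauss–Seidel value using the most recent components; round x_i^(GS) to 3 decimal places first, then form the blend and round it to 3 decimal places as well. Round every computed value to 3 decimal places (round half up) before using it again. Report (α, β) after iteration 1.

Iteration 1:
  α: GS value = (-8 - (-2)·1.000) / (5) = -1.200;  α ← (1−ω)·1.000 + ω·-1.200 = -0.980
  β: GS value = (10 - (-3)·-0.980) / (5) = 1.412;  β ← (1−ω)·1.000 + ω·1.412 = 1.371

(-0.980, 1.371)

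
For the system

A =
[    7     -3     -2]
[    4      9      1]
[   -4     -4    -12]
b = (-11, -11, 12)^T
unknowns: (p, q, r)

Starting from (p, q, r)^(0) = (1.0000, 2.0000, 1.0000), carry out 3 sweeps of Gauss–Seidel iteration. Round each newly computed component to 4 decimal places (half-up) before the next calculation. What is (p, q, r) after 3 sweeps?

(-1.7121, -0.4387, -0.2831)

Iteration 1:
  p = (-11 - (-3)·2.0000 - (-2)·1.0000) / (7) = -0.4286
  q = (-11 - (4)·-0.4286 - (1)·1.0000) / (9) = -1.1428
  r = (12 - (-4)·-0.4286 - (-4)·-1.1428) / (-12) = -0.4762
Iteration 2:
  p = (-11 - (-3)·-1.1428 - (-2)·-0.4762) / (7) = -2.1973
  q = (-11 - (4)·-2.1973 - (1)·-0.4762) / (9) = -0.1927
  r = (12 - (-4)·-2.1973 - (-4)·-0.1927) / (-12) = -0.2033
Iteration 3:
  p = (-11 - (-3)·-0.1927 - (-2)·-0.2033) / (7) = -1.7121
  q = (-11 - (4)·-1.7121 - (1)·-0.2033) / (9) = -0.4387
  r = (12 - (-4)·-1.7121 - (-4)·-0.4387) / (-12) = -0.2831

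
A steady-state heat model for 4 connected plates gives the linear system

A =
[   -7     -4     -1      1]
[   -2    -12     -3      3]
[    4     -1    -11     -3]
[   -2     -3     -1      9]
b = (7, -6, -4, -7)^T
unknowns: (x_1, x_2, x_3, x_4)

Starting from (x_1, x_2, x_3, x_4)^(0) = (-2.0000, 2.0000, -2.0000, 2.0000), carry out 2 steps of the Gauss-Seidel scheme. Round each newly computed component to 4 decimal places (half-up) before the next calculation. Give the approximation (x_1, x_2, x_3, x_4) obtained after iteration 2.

(-1.9679, 0.8960, -0.2585, -0.9451)

Iteration 1:
  x_1 = (7 - (-4)·2.0000 - (-1)·-2.0000 - (1)·2.0000) / (-7) = -1.5714
  x_2 = (-6 - (-2)·-1.5714 - (-3)·-2.0000 - (3)·2.0000) / (-12) = 1.7619
  x_3 = (-4 - (4)·-1.5714 - (-1)·1.7619 - (-3)·2.0000) / (-11) = -0.9134
  x_4 = (-7 - (-2)·-1.5714 - (-3)·1.7619 - (-1)·-0.9134) / (9) = -0.6412
Iteration 2:
  x_1 = (7 - (-4)·1.7619 - (-1)·-0.9134 - (1)·-0.6412) / (-7) = -1.9679
  x_2 = (-6 - (-2)·-1.9679 - (-3)·-0.9134 - (3)·-0.6412) / (-12) = 0.8960
  x_3 = (-4 - (4)·-1.9679 - (-1)·0.8960 - (-3)·-0.6412) / (-11) = -0.2585
  x_4 = (-7 - (-2)·-1.9679 - (-3)·0.8960 - (-1)·-0.2585) / (9) = -0.9451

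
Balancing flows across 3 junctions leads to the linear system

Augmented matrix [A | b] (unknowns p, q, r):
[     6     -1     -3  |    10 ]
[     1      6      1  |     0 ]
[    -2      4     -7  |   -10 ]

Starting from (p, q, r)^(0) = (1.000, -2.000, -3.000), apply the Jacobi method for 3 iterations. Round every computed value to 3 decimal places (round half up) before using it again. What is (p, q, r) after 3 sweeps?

Iteration 1:
  p = (10 - (-1)·-2.000 - (-3)·-3.000) / (6) = -0.167
  q = (0 - (1)·1.000 - (1)·-3.000) / (6) = 0.333
  r = (-10 - (-2)·1.000 - (4)·-2.000) / (-7) = 0.000
Iteration 2:
  p = (10 - (-1)·0.333 - (-3)·0.000) / (6) = 1.722
  q = (0 - (1)·-0.167 - (1)·0.000) / (6) = 0.028
  r = (-10 - (-2)·-0.167 - (4)·0.333) / (-7) = 1.667
Iteration 3:
  p = (10 - (-1)·0.028 - (-3)·1.667) / (6) = 2.505
  q = (0 - (1)·1.722 - (1)·1.667) / (6) = -0.565
  r = (-10 - (-2)·1.722 - (4)·0.028) / (-7) = 0.953

(2.505, -0.565, 0.953)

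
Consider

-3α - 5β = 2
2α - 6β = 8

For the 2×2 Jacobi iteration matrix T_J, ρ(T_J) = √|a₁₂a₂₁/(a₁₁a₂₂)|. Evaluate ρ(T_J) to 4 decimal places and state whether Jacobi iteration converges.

0.7454

a₁₂a₂₁/(a₁₁a₂₂) = (-5)·(2) / ((-3)·(-6)) = -0.555556
ρ = √|-0.555556| = √0.555556 = 0.7454
ρ < 1, so Jacobi converges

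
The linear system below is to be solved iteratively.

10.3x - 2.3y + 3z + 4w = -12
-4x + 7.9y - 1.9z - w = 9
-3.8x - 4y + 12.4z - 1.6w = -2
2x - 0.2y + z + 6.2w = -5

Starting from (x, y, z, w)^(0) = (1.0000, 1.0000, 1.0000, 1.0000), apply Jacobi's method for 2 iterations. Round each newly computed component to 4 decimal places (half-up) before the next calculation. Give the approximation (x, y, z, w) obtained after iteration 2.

Iteration 1:
  x = (-12 - (-2.3)·1.0000 - (3)·1.0000 - (4)·1.0000) / (10.3) = -1.6214
  y = (9 - (-4)·1.0000 - (-1.9)·1.0000 - (-1)·1.0000) / (7.9) = 2.0127
  z = (-2 - (-3.8)·1.0000 - (-4)·1.0000 - (-1.6)·1.0000) / (12.4) = 0.5968
  w = (-5 - (2)·1.0000 - (-0.2)·1.0000 - (1)·1.0000) / (6.2) = -1.2581
Iteration 2:
  x = (-12 - (-2.3)·2.0127 - (3)·0.5968 - (4)·-1.2581) / (10.3) = -0.4009
  y = (9 - (-4)·-1.6214 - (-1.9)·0.5968 - (-1)·-1.2581) / (7.9) = 0.3026
  z = (-2 - (-3.8)·-1.6214 - (-4)·2.0127 - (-1.6)·-1.2581) / (12.4) = -0.1712
  w = (-5 - (2)·-1.6214 - (-0.2)·2.0127 - (1)·0.5968) / (6.2) = -0.3148

(-0.4009, 0.3026, -0.1712, -0.3148)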